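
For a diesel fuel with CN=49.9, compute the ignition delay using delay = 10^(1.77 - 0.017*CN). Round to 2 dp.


delay = 10^(1.77 - 0.017*CN)
Exponent = 1.77 - 0.017*49.9 = 0.9217
delay = 10^0.9217 = 8.35 ms


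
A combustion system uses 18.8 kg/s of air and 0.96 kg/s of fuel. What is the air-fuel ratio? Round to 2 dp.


AFR = m_air / m_fuel
AFR = 18.8 / 0.96 = 19.58


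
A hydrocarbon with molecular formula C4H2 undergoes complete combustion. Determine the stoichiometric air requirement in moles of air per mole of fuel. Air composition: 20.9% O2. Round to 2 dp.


Balanced combustion: C4H2 + 4.5 O2 -> 4 CO2 + 1 H2O
O2 needed = C + H/4 = 4 + 2/4 = 4.50 moles
Air moles = O2 / 0.209 = 4.50 / 0.209 = 21.53 moles air


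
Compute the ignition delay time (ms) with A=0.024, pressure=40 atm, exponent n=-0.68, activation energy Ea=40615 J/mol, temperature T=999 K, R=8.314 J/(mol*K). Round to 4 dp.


tau = A * P^n * exp(Ea/(R*T))
P^n = 40^(-0.68) = 0.08139528
Ea/(R*T) = 40615/(8.314*999) = 4.890024
exp(Ea/(R*T)) = 132.956703
tau = 0.024 * 0.08139528 * 132.956703 = 0.2597 ms


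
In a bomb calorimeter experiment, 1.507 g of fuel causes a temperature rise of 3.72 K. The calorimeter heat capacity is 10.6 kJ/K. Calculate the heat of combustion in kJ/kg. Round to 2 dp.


Hc = C_cal * delta_T / m_fuel
Q_released = 10.6 * 3.72 = 39.4320 kJ
m_fuel = 1.507 g = 1.507/1000 kg = 0.001507 kg
Hc = 39.4320 / 0.001507 = 26165.89 kJ/kg


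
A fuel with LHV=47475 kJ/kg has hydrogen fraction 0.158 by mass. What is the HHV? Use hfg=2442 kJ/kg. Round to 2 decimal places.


HHV = LHV + hfg * 9 * H
Water addition = 2442 * 9 * 0.158 = 3472.524 kJ/kg
HHV = 47475 + 3472.524 = 50947.52 kJ/kg


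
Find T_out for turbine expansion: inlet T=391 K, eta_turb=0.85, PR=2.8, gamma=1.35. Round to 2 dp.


T_out = T_in * (1 - eta * (1 - PR^(-(gamma-1)/gamma)))
Exponent = -(1.35-1)/1.35 = -0.25925926
PR^exp = 2.8^(-0.25925926) = 0.76572026
Factor = 1 - 0.85*(1 - 0.76572026) = 0.80086222
T_out = 391 * 0.80086222 = 313.14 K


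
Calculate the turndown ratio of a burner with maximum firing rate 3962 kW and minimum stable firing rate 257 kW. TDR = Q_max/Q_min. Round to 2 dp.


TDR = Q_max / Q_min
TDR = 3962 / 257 = 15.42


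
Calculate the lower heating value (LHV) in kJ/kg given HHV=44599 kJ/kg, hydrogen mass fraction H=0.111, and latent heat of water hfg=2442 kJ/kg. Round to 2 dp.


LHV = HHV - hfg * 9 * H
Water correction = 2442 * 9 * 0.111 = 2439.558 kJ/kg
LHV = 44599 - 2439.558 = 42159.44 kJ/kg


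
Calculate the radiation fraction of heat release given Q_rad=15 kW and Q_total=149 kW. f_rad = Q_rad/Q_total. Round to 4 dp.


f_rad = Q_rad / Q_total
f_rad = 15 / 149 = 0.1007


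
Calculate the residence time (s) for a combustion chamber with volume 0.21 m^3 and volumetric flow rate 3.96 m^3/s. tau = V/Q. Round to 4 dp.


tau = V / Q_flow
tau = 0.21 / 3.96 = 0.0530 s


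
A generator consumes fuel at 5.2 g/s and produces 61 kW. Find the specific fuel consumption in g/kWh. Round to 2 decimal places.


SFC = (mf / BP) * 3600
Rate = 5.2 / 61 = 0.085246 g/(s*kW)
SFC = 0.085246 * 3600 = 306.89 g/kWh


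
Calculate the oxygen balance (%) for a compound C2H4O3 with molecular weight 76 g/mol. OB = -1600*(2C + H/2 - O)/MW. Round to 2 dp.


OB = -1600 * (2C + H/2 - O) / MW
Inner = 2*2 + 4/2 - 3 = 3.00
OB = -1600 * 3.00 / 76 = -63.16%


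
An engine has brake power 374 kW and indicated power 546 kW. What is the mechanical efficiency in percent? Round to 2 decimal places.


eta_mech = (BP / IP) * 100
Ratio = 374 / 546 = 0.6850
eta_mech = 0.6850 * 100 = 68.50%


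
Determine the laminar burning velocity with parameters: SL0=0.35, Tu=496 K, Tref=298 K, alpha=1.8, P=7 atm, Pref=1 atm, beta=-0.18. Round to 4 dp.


SL = SL0 * (Tu/Tref)^alpha * (P/Pref)^beta
T ratio = 496/298 = 1.66442953
(T ratio)^alpha = 1.66442953^1.8 = 2.501945
(P/Pref)^beta = 7^(-0.18) = 0.704502
SL = 0.35 * 2.501945 * 0.704502 = 0.6169 m/s


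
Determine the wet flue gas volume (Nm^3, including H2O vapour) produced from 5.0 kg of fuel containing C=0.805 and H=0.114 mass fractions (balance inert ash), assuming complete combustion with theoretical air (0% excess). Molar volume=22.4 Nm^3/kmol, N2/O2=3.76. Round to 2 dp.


Per kg fuel: CO2 = (C/12 kmol)*22.4 = (0.805/12)*22.4 = 1.50267 Nm^3
Per kg fuel: H2O = (H/2 kmol)*22.4 = (0.114/2)*22.4 = 1.27680 Nm^3
O2 needed per kg fuel = C/12 + H/4 = 0.805/12 + 0.114/4 = 0.09558333 kmol
Per kg fuel: N2 = O2*3.76*22.4 = 0.09558333*3.76*22.4 = 8.05041 Nm^3
Total per kg = 1.50267 + 1.27680 + 8.05041 = 10.82988 Nm^3
Total = 10.82988 * 5.0 = 54.15 Nm^3


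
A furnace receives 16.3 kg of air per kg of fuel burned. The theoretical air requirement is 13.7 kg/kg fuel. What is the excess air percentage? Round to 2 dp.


Excess air = actual - stoichiometric = 16.3 - 13.7 = 2.60 kg/kg fuel
Excess air % = (excess / stoich) * 100 = (2.60 / 13.7) * 100 = 18.98%


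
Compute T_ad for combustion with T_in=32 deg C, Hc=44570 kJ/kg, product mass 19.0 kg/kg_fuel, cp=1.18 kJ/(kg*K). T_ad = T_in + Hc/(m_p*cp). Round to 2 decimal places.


T_ad = T_in + Hc / (m_p * cp)
Denominator = 19.0 * 1.18 = 22.4200
Temperature rise = 44570 / 22.4200 = 1987.96 K
T_ad = 32 + 1987.96 = 2019.96 deg C


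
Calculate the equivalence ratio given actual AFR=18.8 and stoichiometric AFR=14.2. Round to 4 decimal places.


phi = AFR_stoich / AFR_actual
phi = 14.2 / 18.8 = 0.7553


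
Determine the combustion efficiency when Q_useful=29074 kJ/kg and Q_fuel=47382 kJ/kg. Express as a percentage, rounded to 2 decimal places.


Efficiency = (Q_useful / Q_fuel) * 100
Efficiency = (29074 / 47382) * 100
Efficiency = 0.6136 * 100 = 61.36%


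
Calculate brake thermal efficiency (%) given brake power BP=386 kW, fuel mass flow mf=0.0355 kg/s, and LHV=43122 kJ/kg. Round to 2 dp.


eta_BTE = (BP / (mf * LHV)) * 100
Denominator = 0.0355 * 43122 = 1530.8310 kW
eta_BTE = (386 / 1530.8310) * 100 = 25.22%


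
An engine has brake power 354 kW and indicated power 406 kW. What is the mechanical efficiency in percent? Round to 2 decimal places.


eta_mech = (BP / IP) * 100
Ratio = 354 / 406 = 0.8719
eta_mech = 0.8719 * 100 = 87.19%


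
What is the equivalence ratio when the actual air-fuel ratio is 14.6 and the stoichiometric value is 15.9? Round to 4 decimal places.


phi = AFR_stoich / AFR_actual
phi = 15.9 / 14.6 = 1.0890


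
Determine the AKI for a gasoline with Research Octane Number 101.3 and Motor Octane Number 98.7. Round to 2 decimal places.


AKI = (RON + MON) / 2
AKI = (101.3 + 98.7) / 2
AKI = 200.0 / 2 = 100.00


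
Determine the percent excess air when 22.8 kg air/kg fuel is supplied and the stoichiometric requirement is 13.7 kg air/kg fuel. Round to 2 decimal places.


Excess air = actual - stoichiometric = 22.8 - 13.7 = 9.10 kg/kg fuel
Excess air % = (excess / stoich) * 100 = (9.10 / 13.7) * 100 = 66.42%


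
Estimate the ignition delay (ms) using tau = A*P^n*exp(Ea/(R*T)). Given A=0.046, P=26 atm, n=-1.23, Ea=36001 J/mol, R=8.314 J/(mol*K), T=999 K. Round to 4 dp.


tau = A * P^n * exp(Ea/(R*T))
P^n = 26^(-1.23) = 0.01817954
Ea/(R*T) = 36001/(8.314*999) = 4.334500
exp(Ea/(R*T)) = 76.286843
tau = 0.046 * 0.01817954 * 76.286843 = 0.0638 ms


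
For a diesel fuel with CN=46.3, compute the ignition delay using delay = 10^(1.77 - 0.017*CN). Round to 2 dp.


delay = 10^(1.77 - 0.017*CN)
Exponent = 1.77 - 0.017*46.3 = 0.9829
delay = 10^0.9829 = 9.61 ms


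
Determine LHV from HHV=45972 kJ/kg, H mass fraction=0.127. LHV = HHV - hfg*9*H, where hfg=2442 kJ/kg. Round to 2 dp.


LHV = HHV - hfg * 9 * H
Water correction = 2442 * 9 * 0.127 = 2791.206 kJ/kg
LHV = 45972 - 2791.206 = 43180.79 kJ/kg


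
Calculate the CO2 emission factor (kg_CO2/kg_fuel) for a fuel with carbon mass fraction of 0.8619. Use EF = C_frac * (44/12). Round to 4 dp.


EF = C_frac * (M_CO2 / M_C)
EF = 0.8619 * (44/12)
EF = 0.8619 * 3.666667 = 3.1603 kg_CO2/kg_fuel


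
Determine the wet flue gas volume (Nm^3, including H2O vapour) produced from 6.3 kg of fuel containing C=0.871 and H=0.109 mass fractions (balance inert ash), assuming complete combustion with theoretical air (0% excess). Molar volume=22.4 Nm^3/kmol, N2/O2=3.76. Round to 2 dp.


Per kg fuel: CO2 = (C/12 kmol)*22.4 = (0.871/12)*22.4 = 1.62587 Nm^3
Per kg fuel: H2O = (H/2 kmol)*22.4 = (0.109/2)*22.4 = 1.22080 Nm^3
O2 needed per kg fuel = C/12 + H/4 = 0.871/12 + 0.109/4 = 0.09983333 kmol
Per kg fuel: N2 = O2*3.76*22.4 = 0.09983333*3.76*22.4 = 8.40836 Nm^3
Total per kg = 1.62587 + 1.22080 + 8.40836 = 11.25503 Nm^3
Total = 11.25503 * 6.3 = 70.91 Nm^3


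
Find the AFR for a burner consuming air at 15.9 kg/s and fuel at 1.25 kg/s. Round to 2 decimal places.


AFR = m_air / m_fuel
AFR = 15.9 / 1.25 = 12.72


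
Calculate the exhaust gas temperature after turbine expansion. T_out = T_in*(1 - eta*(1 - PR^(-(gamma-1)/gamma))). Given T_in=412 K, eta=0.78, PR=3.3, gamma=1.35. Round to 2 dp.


T_out = T_in * (1 - eta * (1 - PR^(-(gamma-1)/gamma)))
Exponent = -(1.35-1)/1.35 = -0.25925926
PR^exp = 3.3^(-0.25925926) = 0.73378775
Factor = 1 - 0.78*(1 - 0.73378775) = 0.79235445
T_out = 412 * 0.79235445 = 326.45 K


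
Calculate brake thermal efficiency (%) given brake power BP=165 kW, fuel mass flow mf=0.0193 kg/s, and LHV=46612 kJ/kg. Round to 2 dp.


eta_BTE = (BP / (mf * LHV)) * 100
Denominator = 0.0193 * 46612 = 899.6116 kW
eta_BTE = (165 / 899.6116) * 100 = 18.34%


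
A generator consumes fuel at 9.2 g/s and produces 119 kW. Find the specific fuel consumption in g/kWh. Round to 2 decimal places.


SFC = (mf / BP) * 3600
Rate = 9.2 / 119 = 0.077311 g/(s*kW)
SFC = 0.077311 * 3600 = 278.32 g/kWh


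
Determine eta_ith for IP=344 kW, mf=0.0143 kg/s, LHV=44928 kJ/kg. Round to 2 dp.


eta_ith = (IP / (mf * LHV)) * 100
Denominator = 0.0143 * 44928 = 642.4704 kW
eta_ith = (344 / 642.4704) * 100 = 53.54%


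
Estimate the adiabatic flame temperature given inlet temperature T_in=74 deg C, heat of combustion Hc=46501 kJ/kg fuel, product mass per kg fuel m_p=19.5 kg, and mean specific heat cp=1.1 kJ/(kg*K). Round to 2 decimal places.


T_ad = T_in + Hc / (m_p * cp)
Denominator = 19.5 * 1.1 = 21.4500
Temperature rise = 46501 / 21.4500 = 2167.88 K
T_ad = 74 + 2167.88 = 2241.88 deg C


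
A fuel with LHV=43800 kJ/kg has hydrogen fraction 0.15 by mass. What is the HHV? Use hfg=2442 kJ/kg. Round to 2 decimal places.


HHV = LHV + hfg * 9 * H
Water addition = 2442 * 9 * 0.15 = 3296.700 kJ/kg
HHV = 43800 + 3296.700 = 47096.70 kJ/kg


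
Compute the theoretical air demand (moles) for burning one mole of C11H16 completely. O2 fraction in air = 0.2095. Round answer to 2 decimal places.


Balanced combustion: C11H16 + 15 O2 -> 11 CO2 + 8 H2O
O2 needed = C + H/4 = 11 + 16/4 = 15.00 moles
Air moles = O2 / 0.2095 = 15.00 / 0.2095 = 71.60 moles air


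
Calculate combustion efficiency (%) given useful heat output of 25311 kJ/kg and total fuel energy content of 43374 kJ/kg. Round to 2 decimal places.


Efficiency = (Q_useful / Q_fuel) * 100
Efficiency = (25311 / 43374) * 100
Efficiency = 0.5836 * 100 = 58.36%


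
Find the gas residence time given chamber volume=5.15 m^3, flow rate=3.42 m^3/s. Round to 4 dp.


tau = V / Q_flow
tau = 5.15 / 3.42 = 1.5058 s


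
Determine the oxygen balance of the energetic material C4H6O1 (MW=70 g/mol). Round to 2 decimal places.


OB = -1600 * (2C + H/2 - O) / MW
Inner = 2*4 + 6/2 - 1 = 10.00
OB = -1600 * 10.00 / 70 = -228.57%


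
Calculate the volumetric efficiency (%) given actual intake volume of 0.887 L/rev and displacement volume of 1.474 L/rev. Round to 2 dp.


eta_v = (V_actual / V_disp) * 100
Ratio = 0.887 / 1.474 = 0.6018
eta_v = 0.6018 * 100 = 60.18%


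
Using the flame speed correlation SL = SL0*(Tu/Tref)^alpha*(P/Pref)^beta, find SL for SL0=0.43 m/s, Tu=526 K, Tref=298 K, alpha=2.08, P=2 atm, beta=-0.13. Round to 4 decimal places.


SL = SL0 * (Tu/Tref)^alpha * (P/Pref)^beta
T ratio = 526/298 = 1.76510067
(T ratio)^alpha = 1.76510067^2.08 = 3.260472
(P/Pref)^beta = 2^(-0.13) = 0.913831
SL = 0.43 * 3.260472 * 0.913831 = 1.2812 m/s


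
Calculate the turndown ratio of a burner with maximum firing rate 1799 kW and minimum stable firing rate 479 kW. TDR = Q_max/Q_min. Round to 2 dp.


TDR = Q_max / Q_min
TDR = 1799 / 479 = 3.76


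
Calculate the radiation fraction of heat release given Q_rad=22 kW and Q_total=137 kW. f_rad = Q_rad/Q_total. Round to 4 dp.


f_rad = Q_rad / Q_total
f_rad = 22 / 137 = 0.1606


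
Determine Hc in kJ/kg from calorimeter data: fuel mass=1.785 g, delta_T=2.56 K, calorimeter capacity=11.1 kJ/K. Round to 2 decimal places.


Hc = C_cal * delta_T / m_fuel
Q_released = 11.1 * 2.56 = 28.4160 kJ
m_fuel = 1.785 g = 1.785/1000 kg = 0.001785 kg
Hc = 28.4160 / 0.001785 = 15919.33 kJ/kg


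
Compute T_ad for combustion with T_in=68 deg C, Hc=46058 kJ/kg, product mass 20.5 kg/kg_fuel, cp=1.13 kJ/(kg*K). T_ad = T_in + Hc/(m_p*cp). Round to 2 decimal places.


T_ad = T_in + Hc / (m_p * cp)
Denominator = 20.5 * 1.13 = 23.1650
Temperature rise = 46058 / 23.1650 = 1988.26 K
T_ad = 68 + 1988.26 = 2056.26 deg C


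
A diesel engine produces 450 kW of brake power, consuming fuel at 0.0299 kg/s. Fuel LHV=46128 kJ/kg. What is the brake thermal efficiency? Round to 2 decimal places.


eta_BTE = (BP / (mf * LHV)) * 100
Denominator = 0.0299 * 46128 = 1379.2272 kW
eta_BTE = (450 / 1379.2272) * 100 = 32.63%


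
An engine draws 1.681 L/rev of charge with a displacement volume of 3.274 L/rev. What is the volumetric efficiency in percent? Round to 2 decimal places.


eta_v = (V_actual / V_disp) * 100
Ratio = 1.681 / 3.274 = 0.5134
eta_v = 0.5134 * 100 = 51.34%


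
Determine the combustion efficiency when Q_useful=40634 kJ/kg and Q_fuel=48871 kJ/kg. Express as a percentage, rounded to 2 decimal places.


Efficiency = (Q_useful / Q_fuel) * 100
Efficiency = (40634 / 48871) * 100
Efficiency = 0.8315 * 100 = 83.15%


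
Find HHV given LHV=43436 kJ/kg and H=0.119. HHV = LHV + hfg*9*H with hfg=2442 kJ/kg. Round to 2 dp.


HHV = LHV + hfg * 9 * H
Water addition = 2442 * 9 * 0.119 = 2615.382 kJ/kg
HHV = 43436 + 2615.382 = 46051.38 kJ/kg


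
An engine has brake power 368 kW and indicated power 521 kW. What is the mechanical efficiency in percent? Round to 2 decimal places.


eta_mech = (BP / IP) * 100
Ratio = 368 / 521 = 0.7063
eta_mech = 0.7063 * 100 = 70.63%


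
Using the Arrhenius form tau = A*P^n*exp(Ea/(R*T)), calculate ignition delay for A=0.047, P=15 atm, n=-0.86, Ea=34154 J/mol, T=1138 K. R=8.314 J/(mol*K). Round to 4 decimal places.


tau = A * P^n * exp(Ea/(R*T))
P^n = 15^(-0.86) = 0.09740057
Ea/(R*T) = 34154/(8.314*1138) = 3.609851
exp(Ea/(R*T)) = 36.960550
tau = 0.047 * 0.09740057 * 36.960550 = 0.1692 ms


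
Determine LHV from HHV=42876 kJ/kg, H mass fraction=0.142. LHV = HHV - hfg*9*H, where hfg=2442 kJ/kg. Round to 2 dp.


LHV = HHV - hfg * 9 * H
Water correction = 2442 * 9 * 0.142 = 3120.876 kJ/kg
LHV = 42876 - 3120.876 = 39755.12 kJ/kg


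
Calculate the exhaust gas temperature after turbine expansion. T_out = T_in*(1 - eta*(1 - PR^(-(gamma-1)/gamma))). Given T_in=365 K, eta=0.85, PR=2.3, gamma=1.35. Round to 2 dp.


T_out = T_in * (1 - eta * (1 - PR^(-(gamma-1)/gamma)))
Exponent = -(1.35-1)/1.35 = -0.25925926
PR^exp = 2.3^(-0.25925926) = 0.80578413
Factor = 1 - 0.85*(1 - 0.80578413) = 0.83491651
T_out = 365 * 0.83491651 = 304.74 K


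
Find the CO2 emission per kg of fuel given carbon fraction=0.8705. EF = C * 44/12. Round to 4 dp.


EF = C_frac * (M_CO2 / M_C)
EF = 0.8705 * (44/12)
EF = 0.8705 * 3.666667 = 3.1918 kg_CO2/kg_fuel


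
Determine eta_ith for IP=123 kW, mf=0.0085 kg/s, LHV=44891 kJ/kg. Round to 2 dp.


eta_ith = (IP / (mf * LHV)) * 100
Denominator = 0.0085 * 44891 = 381.5735 kW
eta_ith = (123 / 381.5735) * 100 = 32.23%


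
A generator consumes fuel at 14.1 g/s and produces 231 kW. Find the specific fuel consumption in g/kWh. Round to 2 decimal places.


SFC = (mf / BP) * 3600
Rate = 14.1 / 231 = 0.061039 g/(s*kW)
SFC = 0.061039 * 3600 = 219.74 g/kWh


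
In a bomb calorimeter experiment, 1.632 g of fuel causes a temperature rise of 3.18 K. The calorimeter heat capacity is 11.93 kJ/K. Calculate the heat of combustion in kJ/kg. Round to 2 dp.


Hc = C_cal * delta_T / m_fuel
Q_released = 11.93 * 3.18 = 37.9374 kJ
m_fuel = 1.632 g = 1.632/1000 kg = 0.001632 kg
Hc = 37.9374 / 0.001632 = 23245.96 kJ/kg


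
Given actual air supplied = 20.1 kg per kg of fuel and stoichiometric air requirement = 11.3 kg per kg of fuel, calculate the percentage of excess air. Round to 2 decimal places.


Excess air = actual - stoichiometric = 20.1 - 11.3 = 8.80 kg/kg fuel
Excess air % = (excess / stoich) * 100 = (8.80 / 11.3) * 100 = 77.88%


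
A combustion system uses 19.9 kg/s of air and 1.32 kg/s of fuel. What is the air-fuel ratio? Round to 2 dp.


AFR = m_air / m_fuel
AFR = 19.9 / 1.32 = 15.08


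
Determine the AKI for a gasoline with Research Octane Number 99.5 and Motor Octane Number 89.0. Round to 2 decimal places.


AKI = (RON + MON) / 2
AKI = (99.5 + 89.0) / 2
AKI = 188.5 / 2 = 94.25


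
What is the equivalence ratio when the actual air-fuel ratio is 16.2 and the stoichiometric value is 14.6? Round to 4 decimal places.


phi = AFR_stoich / AFR_actual
phi = 14.6 / 16.2 = 0.9012


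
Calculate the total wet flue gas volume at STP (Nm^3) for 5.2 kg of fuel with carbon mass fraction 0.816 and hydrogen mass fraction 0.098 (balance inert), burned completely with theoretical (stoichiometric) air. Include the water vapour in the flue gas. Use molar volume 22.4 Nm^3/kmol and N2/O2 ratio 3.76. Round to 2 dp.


Per kg fuel: CO2 = (C/12 kmol)*22.4 = (0.816/12)*22.4 = 1.52320 Nm^3
Per kg fuel: H2O = (H/2 kmol)*22.4 = (0.098/2)*22.4 = 1.09760 Nm^3
O2 needed per kg fuel = C/12 + H/4 = 0.816/12 + 0.098/4 = 0.09250000 kmol
Per kg fuel: N2 = O2*3.76*22.4 = 0.09250000*3.76*22.4 = 7.79072 Nm^3
Total per kg = 1.52320 + 1.09760 + 7.79072 = 10.41152 Nm^3
Total = 10.41152 * 5.2 = 54.14 Nm^3


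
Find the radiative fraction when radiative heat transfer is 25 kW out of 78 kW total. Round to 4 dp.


f_rad = Q_rad / Q_total
f_rad = 25 / 78 = 0.3205


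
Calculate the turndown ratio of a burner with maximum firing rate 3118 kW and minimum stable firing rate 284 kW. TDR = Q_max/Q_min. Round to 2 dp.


TDR = Q_max / Q_min
TDR = 3118 / 284 = 10.98


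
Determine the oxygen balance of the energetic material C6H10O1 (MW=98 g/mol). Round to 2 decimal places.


OB = -1600 * (2C + H/2 - O) / MW
Inner = 2*6 + 10/2 - 1 = 16.00
OB = -1600 * 16.00 / 98 = -261.22%


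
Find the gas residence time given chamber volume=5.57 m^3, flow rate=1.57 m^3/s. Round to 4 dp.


tau = V / Q_flow
tau = 5.57 / 1.57 = 3.5478 s


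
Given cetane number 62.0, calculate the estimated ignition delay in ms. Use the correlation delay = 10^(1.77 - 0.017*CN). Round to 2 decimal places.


delay = 10^(1.77 - 0.017*CN)
Exponent = 1.77 - 0.017*62.0 = 0.7160
delay = 10^0.7160 = 5.20 ms


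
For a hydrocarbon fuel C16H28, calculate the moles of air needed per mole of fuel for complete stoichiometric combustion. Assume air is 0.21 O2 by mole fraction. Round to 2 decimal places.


Balanced combustion: C16H28 + 23 O2 -> 16 CO2 + 14 H2O
O2 needed = C + H/4 = 16 + 28/4 = 23.00 moles
Air moles = O2 / 0.21 = 23.00 / 0.21 = 109.52 moles air


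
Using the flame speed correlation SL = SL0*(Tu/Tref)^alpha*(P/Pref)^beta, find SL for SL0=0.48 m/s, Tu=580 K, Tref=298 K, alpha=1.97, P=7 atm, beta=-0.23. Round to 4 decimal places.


SL = SL0 * (Tu/Tref)^alpha * (P/Pref)^beta
T ratio = 580/298 = 1.94630872
(T ratio)^alpha = 1.94630872^1.97 = 3.713189
(P/Pref)^beta = 7^(-0.23) = 0.639186
SL = 0.48 * 3.713189 * 0.639186 = 1.1392 m/s


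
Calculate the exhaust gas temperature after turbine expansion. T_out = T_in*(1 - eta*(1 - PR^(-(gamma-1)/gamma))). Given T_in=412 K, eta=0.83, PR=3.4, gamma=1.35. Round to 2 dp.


T_out = T_in * (1 - eta * (1 - PR^(-(gamma-1)/gamma)))
Exponent = -(1.35-1)/1.35 = -0.25925926
PR^exp = 3.4^(-0.25925926) = 0.72813041
Factor = 1 - 0.83*(1 - 0.72813041) = 0.77434824
T_out = 412 * 0.77434824 = 319.03 K


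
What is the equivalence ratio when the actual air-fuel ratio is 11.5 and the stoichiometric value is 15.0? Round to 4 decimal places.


phi = AFR_stoich / AFR_actual
phi = 15.0 / 11.5 = 1.3043


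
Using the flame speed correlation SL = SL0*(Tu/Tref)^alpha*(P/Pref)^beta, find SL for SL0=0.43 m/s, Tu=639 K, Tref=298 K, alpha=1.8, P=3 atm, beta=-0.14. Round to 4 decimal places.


SL = SL0 * (Tu/Tref)^alpha * (P/Pref)^beta
T ratio = 639/298 = 2.14429530
(T ratio)^alpha = 2.14429530^1.8 = 3.947410
(P/Pref)^beta = 3^(-0.14) = 0.857439
SL = 0.43 * 3.947410 * 0.857439 = 1.4554 m/s


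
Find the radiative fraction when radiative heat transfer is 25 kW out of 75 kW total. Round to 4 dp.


f_rad = Q_rad / Q_total
f_rad = 25 / 75 = 0.3333


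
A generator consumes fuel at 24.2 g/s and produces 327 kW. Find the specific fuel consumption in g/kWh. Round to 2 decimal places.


SFC = (mf / BP) * 3600
Rate = 24.2 / 327 = 0.074006 g/(s*kW)
SFC = 0.074006 * 3600 = 266.42 g/kWh


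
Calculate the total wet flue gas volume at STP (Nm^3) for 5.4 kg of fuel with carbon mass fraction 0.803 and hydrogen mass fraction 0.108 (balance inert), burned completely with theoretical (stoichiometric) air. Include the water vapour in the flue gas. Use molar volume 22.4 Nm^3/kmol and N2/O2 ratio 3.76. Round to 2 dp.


Per kg fuel: CO2 = (C/12 kmol)*22.4 = (0.803/12)*22.4 = 1.49893 Nm^3
Per kg fuel: H2O = (H/2 kmol)*22.4 = (0.108/2)*22.4 = 1.20960 Nm^3
O2 needed per kg fuel = C/12 + H/4 = 0.803/12 + 0.108/4 = 0.09391667 kmol
Per kg fuel: N2 = O2*3.76*22.4 = 0.09391667*3.76*22.4 = 7.91004 Nm^3
Total per kg = 1.49893 + 1.20960 + 7.91004 = 10.61857 Nm^3
Total = 10.61857 * 5.4 = 57.34 Nm^3


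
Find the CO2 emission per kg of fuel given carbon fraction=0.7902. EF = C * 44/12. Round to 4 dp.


EF = C_frac * (M_CO2 / M_C)
EF = 0.7902 * (44/12)
EF = 0.7902 * 3.666667 = 2.8974 kg_CO2/kg_fuel


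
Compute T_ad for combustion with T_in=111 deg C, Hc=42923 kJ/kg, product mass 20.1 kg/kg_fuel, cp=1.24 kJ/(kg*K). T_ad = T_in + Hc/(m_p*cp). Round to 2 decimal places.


T_ad = T_in + Hc / (m_p * cp)
Denominator = 20.1 * 1.24 = 24.9240
Temperature rise = 42923 / 24.9240 = 1722.16 K
T_ad = 111 + 1722.16 = 1833.16 deg C


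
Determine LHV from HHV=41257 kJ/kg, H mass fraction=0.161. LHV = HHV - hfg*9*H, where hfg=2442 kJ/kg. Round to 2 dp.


LHV = HHV - hfg * 9 * H
Water correction = 2442 * 9 * 0.161 = 3538.458 kJ/kg
LHV = 41257 - 3538.458 = 37718.54 kJ/kg


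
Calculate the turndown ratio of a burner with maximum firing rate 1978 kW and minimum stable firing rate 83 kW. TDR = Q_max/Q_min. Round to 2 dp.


TDR = Q_max / Q_min
TDR = 1978 / 83 = 23.83


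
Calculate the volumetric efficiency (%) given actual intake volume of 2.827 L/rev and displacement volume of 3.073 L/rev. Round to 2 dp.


eta_v = (V_actual / V_disp) * 100
Ratio = 2.827 / 3.073 = 0.9199
eta_v = 0.9199 * 100 = 91.99%


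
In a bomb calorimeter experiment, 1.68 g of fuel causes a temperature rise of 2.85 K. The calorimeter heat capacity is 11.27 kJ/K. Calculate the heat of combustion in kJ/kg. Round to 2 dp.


Hc = C_cal * delta_T / m_fuel
Q_released = 11.27 * 2.85 = 32.1195 kJ
m_fuel = 1.68 g = 1.68/1000 kg = 0.001680 kg
Hc = 32.1195 / 0.001680 = 19118.75 kJ/kg


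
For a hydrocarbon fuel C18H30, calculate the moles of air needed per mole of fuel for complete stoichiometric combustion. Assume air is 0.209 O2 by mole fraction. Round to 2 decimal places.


Balanced combustion: C18H30 + 25.5 O2 -> 18 CO2 + 15 H2O
O2 needed = C + H/4 = 18 + 30/4 = 25.50 moles
Air moles = O2 / 0.209 = 25.50 / 0.209 = 122.01 moles air


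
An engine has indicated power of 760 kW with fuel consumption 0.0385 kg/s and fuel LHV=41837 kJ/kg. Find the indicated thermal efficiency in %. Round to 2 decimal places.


eta_ith = (IP / (mf * LHV)) * 100
Denominator = 0.0385 * 41837 = 1610.7245 kW
eta_ith = (760 / 1610.7245) * 100 = 47.18%


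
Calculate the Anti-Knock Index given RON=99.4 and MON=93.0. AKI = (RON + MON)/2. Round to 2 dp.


AKI = (RON + MON) / 2
AKI = (99.4 + 93.0) / 2
AKI = 192.4 / 2 = 96.20


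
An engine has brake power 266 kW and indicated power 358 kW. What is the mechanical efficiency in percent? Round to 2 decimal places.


eta_mech = (BP / IP) * 100
Ratio = 266 / 358 = 0.7430
eta_mech = 0.7430 * 100 = 74.30%


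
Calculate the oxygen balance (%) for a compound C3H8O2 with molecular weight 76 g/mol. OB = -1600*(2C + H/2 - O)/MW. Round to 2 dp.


OB = -1600 * (2C + H/2 - O) / MW
Inner = 2*3 + 8/2 - 2 = 8.00
OB = -1600 * 8.00 / 76 = -168.42%


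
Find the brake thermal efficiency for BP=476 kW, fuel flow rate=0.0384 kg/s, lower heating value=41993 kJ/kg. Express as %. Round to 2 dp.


eta_BTE = (BP / (mf * LHV)) * 100
Denominator = 0.0384 * 41993 = 1612.5312 kW
eta_BTE = (476 / 1612.5312) * 100 = 29.52%


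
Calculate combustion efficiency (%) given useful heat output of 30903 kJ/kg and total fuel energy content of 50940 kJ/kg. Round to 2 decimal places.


Efficiency = (Q_useful / Q_fuel) * 100
Efficiency = (30903 / 50940) * 100
Efficiency = 0.6067 * 100 = 60.67%


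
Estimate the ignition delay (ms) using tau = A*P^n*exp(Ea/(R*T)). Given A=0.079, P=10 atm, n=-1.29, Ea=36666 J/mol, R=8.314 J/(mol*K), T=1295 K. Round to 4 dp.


tau = A * P^n * exp(Ea/(R*T))
P^n = 10^(-1.29) = 0.05128614
Ea/(R*T) = 36666/(8.314*1295) = 3.405522
exp(Ea/(R*T)) = 30.130033
tau = 0.079 * 0.05128614 * 30.130033 = 0.1221 ms


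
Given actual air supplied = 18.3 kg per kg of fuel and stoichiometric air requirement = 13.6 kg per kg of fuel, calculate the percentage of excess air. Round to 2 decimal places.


Excess air = actual - stoichiometric = 18.3 - 13.6 = 4.70 kg/kg fuel
Excess air % = (excess / stoich) * 100 = (4.70 / 13.6) * 100 = 34.56%


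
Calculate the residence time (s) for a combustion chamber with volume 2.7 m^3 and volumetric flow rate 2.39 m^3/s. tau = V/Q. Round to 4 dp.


tau = V / Q_flow
tau = 2.7 / 2.39 = 1.1297 s


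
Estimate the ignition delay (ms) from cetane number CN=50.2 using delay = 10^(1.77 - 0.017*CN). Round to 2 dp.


delay = 10^(1.77 - 0.017*CN)
Exponent = 1.77 - 0.017*50.2 = 0.9166
delay = 10^0.9166 = 8.25 ms


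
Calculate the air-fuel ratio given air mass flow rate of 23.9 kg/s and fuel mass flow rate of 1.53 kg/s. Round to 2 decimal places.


AFR = m_air / m_fuel
AFR = 23.9 / 1.53 = 15.62


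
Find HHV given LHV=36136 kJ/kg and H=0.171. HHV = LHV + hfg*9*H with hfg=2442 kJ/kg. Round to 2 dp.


HHV = LHV + hfg * 9 * H
Water addition = 2442 * 9 * 0.171 = 3758.238 kJ/kg
HHV = 36136 + 3758.238 = 39894.24 kJ/kg


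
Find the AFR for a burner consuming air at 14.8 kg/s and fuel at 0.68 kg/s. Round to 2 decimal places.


AFR = m_air / m_fuel
AFR = 14.8 / 0.68 = 21.76


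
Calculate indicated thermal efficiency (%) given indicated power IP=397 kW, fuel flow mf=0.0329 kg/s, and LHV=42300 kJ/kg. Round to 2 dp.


eta_ith = (IP / (mf * LHV)) * 100
Denominator = 0.0329 * 42300 = 1391.6700 kW
eta_ith = (397 / 1391.6700) * 100 = 28.53%


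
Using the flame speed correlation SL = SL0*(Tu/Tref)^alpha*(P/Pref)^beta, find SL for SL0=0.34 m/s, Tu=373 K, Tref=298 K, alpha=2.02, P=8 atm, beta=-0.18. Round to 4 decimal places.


SL = SL0 * (Tu/Tref)^alpha * (P/Pref)^beta
T ratio = 373/298 = 1.25167785
(T ratio)^alpha = 1.25167785^2.02 = 1.573747
(P/Pref)^beta = 8^(-0.18) = 0.687771
SL = 0.34 * 1.573747 * 0.687771 = 0.3680 m/s


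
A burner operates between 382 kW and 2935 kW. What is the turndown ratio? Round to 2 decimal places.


TDR = Q_max / Q_min
TDR = 2935 / 382 = 7.68


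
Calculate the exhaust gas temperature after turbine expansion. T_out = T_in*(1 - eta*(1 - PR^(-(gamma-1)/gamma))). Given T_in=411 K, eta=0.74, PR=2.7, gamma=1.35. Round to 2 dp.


T_out = T_in * (1 - eta * (1 - PR^(-(gamma-1)/gamma)))
Exponent = -(1.35-1)/1.35 = -0.25925926
PR^exp = 2.7^(-0.25925926) = 0.77297411
Factor = 1 - 0.74*(1 - 0.77297411) = 0.83200084
T_out = 411 * 0.83200084 = 341.95 K


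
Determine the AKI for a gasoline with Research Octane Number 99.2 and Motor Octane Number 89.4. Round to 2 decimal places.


AKI = (RON + MON) / 2
AKI = (99.2 + 89.4) / 2
AKI = 188.6 / 2 = 94.30


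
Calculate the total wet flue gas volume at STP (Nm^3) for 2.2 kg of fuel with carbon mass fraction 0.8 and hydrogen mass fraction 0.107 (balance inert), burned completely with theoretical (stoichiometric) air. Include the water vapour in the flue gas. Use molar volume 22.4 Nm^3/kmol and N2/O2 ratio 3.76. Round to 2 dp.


Per kg fuel: CO2 = (C/12 kmol)*22.4 = (0.8/12)*22.4 = 1.49333 Nm^3
Per kg fuel: H2O = (H/2 kmol)*22.4 = (0.107/2)*22.4 = 1.19840 Nm^3
O2 needed per kg fuel = C/12 + H/4 = 0.8/12 + 0.107/4 = 0.09341667 kmol
Per kg fuel: N2 = O2*3.76*22.4 = 0.09341667*3.76*22.4 = 7.86793 Nm^3
Total per kg = 1.49333 + 1.19840 + 7.86793 = 10.55966 Nm^3
Total = 10.55966 * 2.2 = 23.23 Nm^3


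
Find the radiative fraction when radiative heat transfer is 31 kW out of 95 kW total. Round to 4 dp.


f_rad = Q_rad / Q_total
f_rad = 31 / 95 = 0.3263


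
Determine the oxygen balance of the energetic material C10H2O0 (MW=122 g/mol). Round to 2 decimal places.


OB = -1600 * (2C + H/2 - O) / MW
Inner = 2*10 + 2/2 - 0 = 21.00
OB = -1600 * 21.00 / 122 = -275.41%


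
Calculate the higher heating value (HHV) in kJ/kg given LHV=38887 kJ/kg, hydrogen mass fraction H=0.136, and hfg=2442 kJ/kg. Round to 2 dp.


HHV = LHV + hfg * 9 * H
Water addition = 2442 * 9 * 0.136 = 2989.008 kJ/kg
HHV = 38887 + 2989.008 = 41876.01 kJ/kg


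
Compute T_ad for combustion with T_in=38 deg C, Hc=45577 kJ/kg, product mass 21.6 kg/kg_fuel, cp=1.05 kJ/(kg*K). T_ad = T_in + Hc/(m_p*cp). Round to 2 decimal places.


T_ad = T_in + Hc / (m_p * cp)
Denominator = 21.6 * 1.05 = 22.6800
Temperature rise = 45577 / 22.6800 = 2009.57 K
T_ad = 38 + 2009.57 = 2047.57 deg C


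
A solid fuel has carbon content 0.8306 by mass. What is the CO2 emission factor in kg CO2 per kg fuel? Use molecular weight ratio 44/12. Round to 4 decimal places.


EF = C_frac * (M_CO2 / M_C)
EF = 0.8306 * (44/12)
EF = 0.8306 * 3.666667 = 3.0455 kg_CO2/kg_fuel


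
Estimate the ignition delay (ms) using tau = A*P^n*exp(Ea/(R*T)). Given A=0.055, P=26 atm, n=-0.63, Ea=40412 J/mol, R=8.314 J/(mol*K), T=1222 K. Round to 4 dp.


tau = A * P^n * exp(Ea/(R*T))
P^n = 26^(-0.63) = 0.12840052
Ea/(R*T) = 40412/(8.314*1222) = 3.977673
exp(Ea/(R*T)) = 53.392665
tau = 0.055 * 0.12840052 * 53.392665 = 0.3771 ms


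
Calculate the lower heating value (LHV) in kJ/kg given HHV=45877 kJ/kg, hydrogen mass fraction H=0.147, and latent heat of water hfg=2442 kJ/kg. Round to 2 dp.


LHV = HHV - hfg * 9 * H
Water correction = 2442 * 9 * 0.147 = 3230.766 kJ/kg
LHV = 45877 - 3230.766 = 42646.23 kJ/kg


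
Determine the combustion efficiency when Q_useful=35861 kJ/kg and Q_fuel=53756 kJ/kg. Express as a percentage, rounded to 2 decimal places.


Efficiency = (Q_useful / Q_fuel) * 100
Efficiency = (35861 / 53756) * 100
Efficiency = 0.6671 * 100 = 66.71%


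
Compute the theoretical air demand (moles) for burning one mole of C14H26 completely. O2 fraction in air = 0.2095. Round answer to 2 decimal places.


Balanced combustion: C14H26 + 20.5 O2 -> 14 CO2 + 13 H2O
O2 needed = C + H/4 = 14 + 26/4 = 20.50 moles
Air moles = O2 / 0.2095 = 20.50 / 0.2095 = 97.85 moles air


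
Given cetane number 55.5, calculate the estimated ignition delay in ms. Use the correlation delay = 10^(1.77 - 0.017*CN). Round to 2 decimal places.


delay = 10^(1.77 - 0.017*CN)
Exponent = 1.77 - 0.017*55.5 = 0.8265
delay = 10^0.8265 = 6.71 ms


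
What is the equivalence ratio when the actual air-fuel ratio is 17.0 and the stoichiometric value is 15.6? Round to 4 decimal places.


phi = AFR_stoich / AFR_actual
phi = 15.6 / 17.0 = 0.9176


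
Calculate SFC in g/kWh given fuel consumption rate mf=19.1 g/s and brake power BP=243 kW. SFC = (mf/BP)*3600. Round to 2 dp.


SFC = (mf / BP) * 3600
Rate = 19.1 / 243 = 0.078601 g/(s*kW)
SFC = 0.078601 * 3600 = 282.96 g/kWh


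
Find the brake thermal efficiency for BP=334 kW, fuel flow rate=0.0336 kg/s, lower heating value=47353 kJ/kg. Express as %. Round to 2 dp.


eta_BTE = (BP / (mf * LHV)) * 100
Denominator = 0.0336 * 47353 = 1591.0608 kW
eta_BTE = (334 / 1591.0608) * 100 = 20.99%


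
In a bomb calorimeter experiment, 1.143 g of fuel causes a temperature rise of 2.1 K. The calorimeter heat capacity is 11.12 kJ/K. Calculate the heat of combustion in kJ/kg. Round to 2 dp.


Hc = C_cal * delta_T / m_fuel
Q_released = 11.12 * 2.1 = 23.3520 kJ
m_fuel = 1.143 g = 1.143/1000 kg = 0.001143 kg
Hc = 23.3520 / 0.001143 = 20430.45 kJ/kg


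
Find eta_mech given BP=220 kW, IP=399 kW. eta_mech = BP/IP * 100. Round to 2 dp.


eta_mech = (BP / IP) * 100
Ratio = 220 / 399 = 0.5514
eta_mech = 0.5514 * 100 = 55.14%


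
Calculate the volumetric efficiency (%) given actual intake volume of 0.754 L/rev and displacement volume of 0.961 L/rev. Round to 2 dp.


eta_v = (V_actual / V_disp) * 100
Ratio = 0.754 / 0.961 = 0.7846
eta_v = 0.7846 * 100 = 78.46%


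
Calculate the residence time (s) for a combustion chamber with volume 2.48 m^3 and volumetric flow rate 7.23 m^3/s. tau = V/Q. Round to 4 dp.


tau = V / Q_flow
tau = 2.48 / 7.23 = 0.3430 s


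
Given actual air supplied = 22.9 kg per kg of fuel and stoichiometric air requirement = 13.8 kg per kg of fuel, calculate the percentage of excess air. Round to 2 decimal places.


Excess air = actual - stoichiometric = 22.9 - 13.8 = 9.10 kg/kg fuel
Excess air % = (excess / stoich) * 100 = (9.10 / 13.8) * 100 = 65.94%


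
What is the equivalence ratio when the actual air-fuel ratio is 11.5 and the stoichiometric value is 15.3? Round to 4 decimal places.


phi = AFR_stoich / AFR_actual
phi = 15.3 / 11.5 = 1.3304


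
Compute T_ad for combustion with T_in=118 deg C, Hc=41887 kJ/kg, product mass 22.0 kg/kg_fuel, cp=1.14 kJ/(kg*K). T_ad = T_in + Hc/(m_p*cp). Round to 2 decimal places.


T_ad = T_in + Hc / (m_p * cp)
Denominator = 22.0 * 1.14 = 25.0800
Temperature rise = 41887 / 25.0800 = 1670.14 K
T_ad = 118 + 1670.14 = 1788.14 deg C


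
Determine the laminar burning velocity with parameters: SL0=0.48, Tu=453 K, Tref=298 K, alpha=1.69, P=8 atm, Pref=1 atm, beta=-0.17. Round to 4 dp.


SL = SL0 * (Tu/Tref)^alpha * (P/Pref)^beta
T ratio = 453/298 = 1.52013423
(T ratio)^alpha = 1.52013423^1.69 = 2.029460
(P/Pref)^beta = 8^(-0.17) = 0.702222
SL = 0.48 * 2.029460 * 0.702222 = 0.6841 m/s


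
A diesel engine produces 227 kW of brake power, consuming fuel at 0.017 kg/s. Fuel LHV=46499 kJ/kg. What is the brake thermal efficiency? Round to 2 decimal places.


eta_BTE = (BP / (mf * LHV)) * 100
Denominator = 0.017 * 46499 = 790.4830 kW
eta_BTE = (227 / 790.4830) * 100 = 28.72%


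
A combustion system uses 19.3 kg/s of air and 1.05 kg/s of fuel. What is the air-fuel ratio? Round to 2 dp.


AFR = m_air / m_fuel
AFR = 19.3 / 1.05 = 18.38


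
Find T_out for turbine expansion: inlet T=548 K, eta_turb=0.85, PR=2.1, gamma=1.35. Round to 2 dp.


T_out = T_in * (1 - eta * (1 - PR^(-(gamma-1)/gamma)))
Exponent = -(1.35-1)/1.35 = -0.25925926
PR^exp = 2.1^(-0.25925926) = 0.82501466
Factor = 1 - 0.85*(1 - 0.82501466) = 0.85126246
T_out = 548 * 0.85126246 = 466.49 K


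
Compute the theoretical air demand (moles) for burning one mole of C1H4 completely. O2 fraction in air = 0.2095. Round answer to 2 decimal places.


Balanced combustion: C1H4 + 2 O2 -> 1 CO2 + 2 H2O
O2 needed = C + H/4 = 1 + 4/4 = 2.00 moles
Air moles = O2 / 0.2095 = 2.00 / 0.2095 = 9.55 moles air


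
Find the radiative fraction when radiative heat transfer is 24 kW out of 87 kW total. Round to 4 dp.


f_rad = Q_rad / Q_total
f_rad = 24 / 87 = 0.2759


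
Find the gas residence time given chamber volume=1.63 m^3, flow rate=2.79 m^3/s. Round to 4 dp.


tau = V / Q_flow
tau = 1.63 / 2.79 = 0.5842 s


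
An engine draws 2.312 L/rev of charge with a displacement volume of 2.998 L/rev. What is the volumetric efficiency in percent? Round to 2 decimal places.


eta_v = (V_actual / V_disp) * 100
Ratio = 2.312 / 2.998 = 0.7712
eta_v = 0.7712 * 100 = 77.12%


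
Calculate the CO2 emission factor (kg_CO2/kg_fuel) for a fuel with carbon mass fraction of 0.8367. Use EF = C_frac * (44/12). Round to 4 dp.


EF = C_frac * (M_CO2 / M_C)
EF = 0.8367 * (44/12)
EF = 0.8367 * 3.666667 = 3.0679 kg_CO2/kg_fuel


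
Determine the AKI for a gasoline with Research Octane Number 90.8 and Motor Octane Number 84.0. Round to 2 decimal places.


AKI = (RON + MON) / 2
AKI = (90.8 + 84.0) / 2
AKI = 174.8 / 2 = 87.40


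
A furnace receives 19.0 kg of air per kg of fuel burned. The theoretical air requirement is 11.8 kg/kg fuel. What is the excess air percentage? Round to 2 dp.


Excess air = actual - stoichiometric = 19.0 - 11.8 = 7.20 kg/kg fuel
Excess air % = (excess / stoich) * 100 = (7.20 / 11.8) * 100 = 61.02%


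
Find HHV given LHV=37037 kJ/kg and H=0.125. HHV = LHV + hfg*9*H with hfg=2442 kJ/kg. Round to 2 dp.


HHV = LHV + hfg * 9 * H
Water addition = 2442 * 9 * 0.125 = 2747.250 kJ/kg
HHV = 37037 + 2747.250 = 39784.25 kJ/kg


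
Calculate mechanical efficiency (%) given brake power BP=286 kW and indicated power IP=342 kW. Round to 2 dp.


eta_mech = (BP / IP) * 100
Ratio = 286 / 342 = 0.8363
eta_mech = 0.8363 * 100 = 83.63%


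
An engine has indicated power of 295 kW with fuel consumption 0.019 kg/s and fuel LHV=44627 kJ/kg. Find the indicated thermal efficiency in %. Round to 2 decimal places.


eta_ith = (IP / (mf * LHV)) * 100
Denominator = 0.019 * 44627 = 847.9130 kW
eta_ith = (295 / 847.9130) * 100 = 34.79%


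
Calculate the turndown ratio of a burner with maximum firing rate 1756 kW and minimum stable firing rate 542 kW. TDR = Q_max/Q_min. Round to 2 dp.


TDR = Q_max / Q_min
TDR = 1756 / 542 = 3.24


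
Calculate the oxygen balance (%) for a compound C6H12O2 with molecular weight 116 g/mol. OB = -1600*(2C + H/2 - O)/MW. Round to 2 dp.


OB = -1600 * (2C + H/2 - O) / MW
Inner = 2*6 + 12/2 - 2 = 16.00
OB = -1600 * 16.00 / 116 = -220.69%


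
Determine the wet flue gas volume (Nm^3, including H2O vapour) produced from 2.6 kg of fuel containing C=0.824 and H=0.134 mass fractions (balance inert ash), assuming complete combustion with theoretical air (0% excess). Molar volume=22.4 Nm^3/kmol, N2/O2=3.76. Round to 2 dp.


Per kg fuel: CO2 = (C/12 kmol)*22.4 = (0.824/12)*22.4 = 1.53813 Nm^3
Per kg fuel: H2O = (H/2 kmol)*22.4 = (0.134/2)*22.4 = 1.50080 Nm^3
O2 needed per kg fuel = C/12 + H/4 = 0.824/12 + 0.134/4 = 0.10216667 kmol
Per kg fuel: N2 = O2*3.76*22.4 = 0.10216667*3.76*22.4 = 8.60489 Nm^3
Total per kg = 1.53813 + 1.50080 + 8.60489 = 11.64382 Nm^3
Total = 11.64382 * 2.6 = 30.27 Nm^3


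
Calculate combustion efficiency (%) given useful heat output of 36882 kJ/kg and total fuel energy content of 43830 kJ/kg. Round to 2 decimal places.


Efficiency = (Q_useful / Q_fuel) * 100
Efficiency = (36882 / 43830) * 100
Efficiency = 0.8415 * 100 = 84.15%


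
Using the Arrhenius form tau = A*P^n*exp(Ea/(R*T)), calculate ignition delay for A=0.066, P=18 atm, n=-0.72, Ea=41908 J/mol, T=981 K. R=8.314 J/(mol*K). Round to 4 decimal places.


tau = A * P^n * exp(Ea/(R*T))
P^n = 18^(-0.72) = 0.12479690
Ea/(R*T) = 41908/(8.314*981) = 5.138282
exp(Ea/(R*T)) = 170.422674
tau = 0.066 * 0.12479690 * 170.422674 = 1.4037 ms
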